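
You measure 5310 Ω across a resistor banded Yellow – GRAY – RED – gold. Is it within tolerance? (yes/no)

no

Yellow → 4 (first significant figure)
Grey → 8 (second significant figure)
Red → ×10^2 multiplier
Gold → ±5% tolerance
48 × 100 = 4800 Ω
Allowed range: 4560 Ω to 5040 Ω.
5310 Ω lies outside that range.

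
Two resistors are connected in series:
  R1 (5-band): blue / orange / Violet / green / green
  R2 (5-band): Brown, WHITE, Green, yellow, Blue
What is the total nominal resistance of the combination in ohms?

R1: blue, orange, violet → 637; green ×10^5 → 63700000 Ω.
R2: brown, white, green → 195; yellow ×10^4 → 1950000 Ω.
Series: 63700000 + 1950000 = 65650000 Ω.

65650000 Ω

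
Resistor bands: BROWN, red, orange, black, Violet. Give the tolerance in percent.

The last band, violet, is the tolerance band.
Violet corresponds to ±0.1%.

±0.1%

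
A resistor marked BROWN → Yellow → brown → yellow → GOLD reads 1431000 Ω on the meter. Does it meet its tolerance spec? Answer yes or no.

yes

Brown → 1 (first significant figure)
Yellow → 4 (second significant figure)
Brown → 1 (third significant figure)
Yellow → ×10^4 multiplier
Gold → ±5% tolerance
141 × 10000 = 1410000 Ω
Allowed range: 1339500 Ω to 1480500 Ω.
1431000 Ω lies inside that range.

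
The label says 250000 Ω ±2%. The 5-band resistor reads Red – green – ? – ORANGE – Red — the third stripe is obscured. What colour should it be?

250000 Ω = 250 × 10^3.
The third band gives digit 0 of the significand, and 0 is black.

black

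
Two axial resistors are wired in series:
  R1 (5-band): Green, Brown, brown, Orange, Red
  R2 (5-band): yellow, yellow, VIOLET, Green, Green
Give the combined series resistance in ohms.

R1: green, brown, brown → 511; orange ×10^3 → 511000 Ω.
R2: yellow, yellow, violet → 447; green ×10^5 → 44700000 Ω.
Series: 511000 + 44700000 = 45211000 Ω.

45211000 Ω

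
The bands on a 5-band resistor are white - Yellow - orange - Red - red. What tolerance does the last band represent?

±2%

The last band, red, is the tolerance band.
Red corresponds to ±2%.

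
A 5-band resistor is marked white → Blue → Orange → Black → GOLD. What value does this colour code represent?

White → 9 (first significant figure)
Blue → 6 (second significant figure)
Orange → 3 (third significant figure)
Black → ×1 multiplier
963 × 1 = 963 Ω

963 Ω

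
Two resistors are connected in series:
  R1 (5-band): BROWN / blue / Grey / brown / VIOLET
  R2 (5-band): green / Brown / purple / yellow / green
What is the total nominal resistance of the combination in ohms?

R1: brown, blue, grey → 168; brown ×10 → 1680 Ω.
R2: green, brown, violet → 517; yellow ×10^4 → 5170000 Ω.
Series: 1680 + 5170000 = 5171680 Ω.

5171680 Ω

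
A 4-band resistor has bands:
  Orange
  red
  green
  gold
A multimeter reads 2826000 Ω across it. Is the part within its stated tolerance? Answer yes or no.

no

Orange → 3 (first significant figure)
Red → 2 (second significant figure)
Green → ×10^5 multiplier
Gold → ±5% tolerance
32 × 100000 = 3200000 Ω
Allowed range: 3040000 Ω to 3360000 Ω.
2826000 Ω lies outside that range.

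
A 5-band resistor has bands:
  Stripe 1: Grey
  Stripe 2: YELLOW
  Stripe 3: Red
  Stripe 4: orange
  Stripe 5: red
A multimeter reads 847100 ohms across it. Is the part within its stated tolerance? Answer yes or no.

Grey → 8 (first significant figure)
Yellow → 4 (second significant figure)
Red → 2 (third significant figure)
Orange → ×10^3 multiplier
Red → ±2% tolerance
842 × 1000 = 842000 Ω
Allowed range: 825160 Ω to 858840 Ω.
847100 ohms lies inside that range.

yes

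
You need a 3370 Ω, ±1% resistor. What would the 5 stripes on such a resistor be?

orange, orange, violet, brown, brown

3370 Ω = 337 × 10^1.
3 → orange
3 → orange
7 → violet
Multiplier 10^1 → brown.
±1% tolerance → brown.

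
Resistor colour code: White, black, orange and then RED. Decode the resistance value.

90000 Ω

White → 9 (first significant figure)
Black → 0 (second significant figure)
Orange → ×10^3 multiplier
90 × 1000 = 90000 Ω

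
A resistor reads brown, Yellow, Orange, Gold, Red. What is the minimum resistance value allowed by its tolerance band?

14.014 Ω

Brown → 1 (first significant figure)
Yellow → 4 (second significant figure)
Orange → 3 (third significant figure)
Gold → ×0.1 multiplier
Red → ±2% tolerance
143 × 0.1 = 14.3 Ω
Minimum = 14.3 × (1 − 2/100) = 14.014 Ω.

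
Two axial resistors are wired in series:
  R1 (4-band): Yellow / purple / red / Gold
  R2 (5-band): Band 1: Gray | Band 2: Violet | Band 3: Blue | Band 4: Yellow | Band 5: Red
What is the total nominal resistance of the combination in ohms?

8764700 Ω

R1: yellow, violet → 47; red ×10^2 → 4700 Ω.
R2: grey, violet, blue → 876; yellow ×10^4 → 8760000 Ω.
Series: 4700 + 8760000 = 8764700 Ω.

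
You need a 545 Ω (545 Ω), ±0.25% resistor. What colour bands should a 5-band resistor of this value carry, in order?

green, yellow, green, black, blue

545 Ω = 545 × 10^0.
5 → green
4 → yellow
5 → green
Multiplier 10^0 → black.
±0.25% tolerance → blue.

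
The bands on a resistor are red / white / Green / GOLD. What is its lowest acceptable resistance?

2755000 Ω

Red → 2 (first significant figure)
White → 9 (second significant figure)
Green → ×10^5 multiplier
Gold → ±5% tolerance
29 × 100000 = 2900000 Ω
Lowest = 2900000 × (1 − 5/100) = 2755000 Ω.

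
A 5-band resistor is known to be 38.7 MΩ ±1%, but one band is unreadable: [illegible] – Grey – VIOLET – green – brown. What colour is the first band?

38700000 Ω = 387 × 10^5.
The first band gives digit 3 of the significand, and 3 is orange.

orange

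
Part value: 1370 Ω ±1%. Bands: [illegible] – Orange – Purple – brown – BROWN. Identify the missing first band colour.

brown

1370 Ω = 137 × 10^1.
The first band gives digit 1 of the significand, and 1 is brown.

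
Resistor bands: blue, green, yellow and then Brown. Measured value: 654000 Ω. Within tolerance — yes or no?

yes

Blue → 6 (first significant figure)
Green → 5 (second significant figure)
Yellow → ×10^4 multiplier
Brown → ±1% tolerance
65 × 10000 = 650000 Ω
Allowed range: 643500 Ω to 656500 Ω.
654000 Ω lies inside that range.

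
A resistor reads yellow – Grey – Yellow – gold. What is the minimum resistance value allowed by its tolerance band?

Yellow → 4 (first significant figure)
Grey → 8 (second significant figure)
Yellow → ×10^4 multiplier
Gold → ±5% tolerance
48 × 10000 = 480000 Ω
Minimum = 480000 × (1 − 5/100) = 456000 Ω.

456000 Ω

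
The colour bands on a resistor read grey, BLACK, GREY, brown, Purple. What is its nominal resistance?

8080 Ω

Grey → 8 (first significant figure)
Black → 0 (second significant figure)
Grey → 8 (third significant figure)
Brown → ×10 multiplier
808 × 10 = 8080 Ω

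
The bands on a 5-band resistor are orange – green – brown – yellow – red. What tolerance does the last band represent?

The last band, red, is the tolerance band.
Red corresponds to ±2%.

±2%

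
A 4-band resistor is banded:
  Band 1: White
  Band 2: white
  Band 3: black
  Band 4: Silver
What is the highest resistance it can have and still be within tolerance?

White → 9 (first significant figure)
White → 9 (second significant figure)
Black → ×1 multiplier
Silver → ±10% tolerance
99 × 1 = 99 Ω
Highest = 99 × (1 + 10/100) = 108.9 Ω.

108.9 Ω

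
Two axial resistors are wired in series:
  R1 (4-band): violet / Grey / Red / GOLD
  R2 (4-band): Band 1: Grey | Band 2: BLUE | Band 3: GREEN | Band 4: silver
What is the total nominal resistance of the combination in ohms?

R1: violet, grey → 78; red ×10^2 → 7800 Ω.
R2: grey, blue → 86; green ×10^5 → 8600000 Ω.
Series: 7800 + 8600000 = 8607800 Ω.

8607800 Ω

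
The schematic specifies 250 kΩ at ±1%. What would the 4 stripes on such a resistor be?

red, green, yellow, brown

250000 Ω = 25 × 10^4.
2 → red
5 → green
Multiplier 10^4 → yellow.
±1% tolerance → brown.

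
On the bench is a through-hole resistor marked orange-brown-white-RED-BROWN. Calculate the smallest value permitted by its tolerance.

31581 Ω

Orange → 3 (first significant figure)
Brown → 1 (second significant figure)
White → 9 (third significant figure)
Red → ×10^2 multiplier
Brown → ±1% tolerance
319 × 100 = 31900 Ω
Smallest = 31900 × (1 − 1/100) = 31581 Ω.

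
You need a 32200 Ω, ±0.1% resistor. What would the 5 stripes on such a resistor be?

32200 Ω = 322 × 10^2.
3 → orange
2 → red
2 → red
Multiplier 10^2 → red.
±0.1% tolerance → violet.

orange, red, red, red, violet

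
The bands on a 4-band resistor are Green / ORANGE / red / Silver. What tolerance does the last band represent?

The last band, silver, is the tolerance band.
Silver corresponds to ±10%.

±10%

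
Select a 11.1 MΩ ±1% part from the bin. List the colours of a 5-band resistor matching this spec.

brown, brown, brown, green, brown

11100000 Ω = 111 × 10^5.
1 → brown
1 → brown
1 → brown
Multiplier 10^5 → green.
±1% tolerance → brown.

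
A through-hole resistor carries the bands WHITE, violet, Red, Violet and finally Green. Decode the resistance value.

9720000000 Ω

White → 9 (first significant figure)
Violet → 7 (second significant figure)
Red → 2 (third significant figure)
Violet → ×10^7 multiplier
972 × 10000000 = 9720000000 Ω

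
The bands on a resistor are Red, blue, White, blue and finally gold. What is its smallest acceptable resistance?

Red → 2 (first significant figure)
Blue → 6 (second significant figure)
White → 9 (third significant figure)
Blue → ×10^6 multiplier
Gold → ±5% tolerance
269 × 1000000 = 269000000 Ω
Smallest = 269000000 × (1 − 5/100) = 255550000 Ω.

255550000 Ω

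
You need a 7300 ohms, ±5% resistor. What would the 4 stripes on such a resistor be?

violet, orange, red, gold

7300 Ω = 73 × 10^2.
7 → violet
3 → orange
Multiplier 10^2 → red.
±5% tolerance → gold.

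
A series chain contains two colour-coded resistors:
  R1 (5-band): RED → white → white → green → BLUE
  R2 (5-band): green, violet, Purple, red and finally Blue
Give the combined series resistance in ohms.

R1: red, white, white → 299; green ×10^5 → 29900000 Ω.
R2: green, violet, violet → 577; red ×10^2 → 57700 Ω.
Series: 29900000 + 57700 = 29957700 Ω.

29957700 Ω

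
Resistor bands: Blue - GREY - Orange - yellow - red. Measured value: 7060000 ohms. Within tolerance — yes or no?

Blue → 6 (first significant figure)
Grey → 8 (second significant figure)
Orange → 3 (third significant figure)
Yellow → ×10^4 multiplier
Red → ±2% tolerance
683 × 10000 = 6830000 Ω
Allowed range: 6693400 Ω to 6966600 Ω.
7060000 ohms lies outside that range.

no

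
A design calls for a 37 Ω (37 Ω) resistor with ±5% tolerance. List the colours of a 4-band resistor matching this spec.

37 Ω = 37 × 10^0.
3 → orange
7 → violet
Multiplier 10^0 → black.
±5% tolerance → gold.

orange, violet, black, gold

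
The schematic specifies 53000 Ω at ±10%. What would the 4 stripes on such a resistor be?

green, orange, orange, silver

53000 Ω = 53 × 10^3.
5 → green
3 → orange
Multiplier 10^3 → orange.
±10% tolerance → silver.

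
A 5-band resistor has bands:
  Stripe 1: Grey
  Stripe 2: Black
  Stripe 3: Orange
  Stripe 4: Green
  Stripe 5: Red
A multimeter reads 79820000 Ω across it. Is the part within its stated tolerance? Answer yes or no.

Grey → 8 (first significant figure)
Black → 0 (second significant figure)
Orange → 3 (third significant figure)
Green → ×10^5 multiplier
Red → ±2% tolerance
803 × 100000 = 80300000 Ω
Allowed range: 78694000 Ω to 81906000 Ω.
79820000 Ω lies inside that range.

yes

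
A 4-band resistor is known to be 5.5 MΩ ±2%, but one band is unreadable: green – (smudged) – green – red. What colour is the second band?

5500000 Ω = 55 × 10^5.
The second band gives digit 5 of the significand, and 5 is green.

green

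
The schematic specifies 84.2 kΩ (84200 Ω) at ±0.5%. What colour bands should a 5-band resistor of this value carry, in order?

84200 Ω = 842 × 10^2.
8 → grey
4 → yellow
2 → red
Multiplier 10^2 → red.
±0.5% tolerance → green.

grey, yellow, red, red, green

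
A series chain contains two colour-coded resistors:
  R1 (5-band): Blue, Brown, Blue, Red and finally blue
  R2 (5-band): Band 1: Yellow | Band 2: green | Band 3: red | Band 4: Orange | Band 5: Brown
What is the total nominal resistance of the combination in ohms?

513600 Ω

R1: blue, brown, blue → 616; red ×10^2 → 61600 Ω.
R2: yellow, green, red → 452; orange ×10^3 → 452000 Ω.
Series: 61600 + 452000 = 513600 Ω.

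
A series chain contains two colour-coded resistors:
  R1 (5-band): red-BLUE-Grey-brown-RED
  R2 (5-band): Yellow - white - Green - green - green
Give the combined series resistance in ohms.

49502680 Ω

R1: red, blue, grey → 268; brown ×10 → 2680 Ω.
R2: yellow, white, green → 495; green ×10^5 → 49500000 Ω.
Series: 2680 + 49500000 = 49502680 Ω.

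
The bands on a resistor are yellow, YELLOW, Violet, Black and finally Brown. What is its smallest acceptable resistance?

Yellow → 4 (first significant figure)
Yellow → 4 (second significant figure)
Violet → 7 (third significant figure)
Black → ×1 multiplier
Brown → ±1% tolerance
447 × 1 = 447 Ω
Smallest = 447 × (1 − 1/100) = 442.53 Ω.

442.53 Ω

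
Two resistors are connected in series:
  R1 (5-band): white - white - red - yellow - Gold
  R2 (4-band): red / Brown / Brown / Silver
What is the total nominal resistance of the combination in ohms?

9920210 Ω

R1: white, white, red → 992; yellow ×10^4 → 9920000 Ω.
R2: red, brown → 21; brown ×10 → 210 Ω.
Series: 9920000 + 210 = 9920210 Ω.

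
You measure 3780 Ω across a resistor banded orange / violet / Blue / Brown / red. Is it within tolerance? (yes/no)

Orange → 3 (first significant figure)
Violet → 7 (second significant figure)
Blue → 6 (third significant figure)
Brown → ×10 multiplier
Red → ±2% tolerance
376 × 10 = 3760 Ω
Allowed range: 3684.8 Ω to 3835.2 Ω.
3780 Ω lies inside that range.

yes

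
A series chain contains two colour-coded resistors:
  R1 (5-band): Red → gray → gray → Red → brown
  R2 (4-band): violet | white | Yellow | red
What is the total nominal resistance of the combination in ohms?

R1: red, grey, grey → 288; red ×10^2 → 28800 Ω.
R2: violet, white → 79; yellow ×10^4 → 790000 Ω.
Series: 28800 + 790000 = 818800 Ω.

818800 Ω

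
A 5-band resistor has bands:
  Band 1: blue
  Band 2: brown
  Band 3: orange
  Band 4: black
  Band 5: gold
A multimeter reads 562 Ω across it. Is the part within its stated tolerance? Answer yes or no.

no

Blue → 6 (first significant figure)
Brown → 1 (second significant figure)
Orange → 3 (third significant figure)
Black → ×1 multiplier
Gold → ±5% tolerance
613 × 1 = 613 Ω
Allowed range: 582.35 Ω to 643.65 Ω.
562 Ω lies outside that range.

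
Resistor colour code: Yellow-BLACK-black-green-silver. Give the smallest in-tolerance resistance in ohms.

36000000 Ω

Yellow → 4 (first significant figure)
Black → 0 (second significant figure)
Black → 0 (third significant figure)
Green → ×10^5 multiplier
Silver → ±10% tolerance
400 × 100000 = 40000000 Ω
Smallest = 40000000 × (1 − 10/100) = 36000000 Ω.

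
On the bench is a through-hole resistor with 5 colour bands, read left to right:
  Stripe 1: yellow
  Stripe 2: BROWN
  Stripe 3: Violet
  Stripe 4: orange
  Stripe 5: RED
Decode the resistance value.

417000 Ω

Yellow → 4 (first significant figure)
Brown → 1 (second significant figure)
Violet → 7 (third significant figure)
Orange → ×10^3 multiplier
417 × 1000 = 417000 Ω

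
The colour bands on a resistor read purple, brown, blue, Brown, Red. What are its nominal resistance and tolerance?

Violet → 7 (first significant figure)
Brown → 1 (second significant figure)
Blue → 6 (third significant figure)
Brown → ×10 multiplier
Red → ±2% tolerance
716 × 10 = 7160 Ω

7160 Ω ±2%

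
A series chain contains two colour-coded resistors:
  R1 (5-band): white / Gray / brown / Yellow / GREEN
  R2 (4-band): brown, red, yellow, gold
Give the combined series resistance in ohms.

9930000 Ω

R1: white, grey, brown → 981; yellow ×10^4 → 9810000 Ω.
R2: brown, red → 12; yellow ×10^4 → 120000 Ω.
Series: 9810000 + 120000 = 9930000 Ω.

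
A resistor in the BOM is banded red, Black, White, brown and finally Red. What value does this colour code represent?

Red → 2 (first significant figure)
Black → 0 (second significant figure)
White → 9 (third significant figure)
Brown → ×10 multiplier
209 × 10 = 2090 Ω

2090 Ω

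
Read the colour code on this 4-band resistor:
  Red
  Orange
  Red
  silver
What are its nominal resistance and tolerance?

Red → 2 (first significant figure)
Orange → 3 (second significant figure)
Red → ×10^2 multiplier
Silver → ±10% tolerance
23 × 100 = 2300 Ω

2300 Ω ±10%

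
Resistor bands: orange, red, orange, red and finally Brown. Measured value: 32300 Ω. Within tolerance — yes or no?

yes

Orange → 3 (first significant figure)
Red → 2 (second significant figure)
Orange → 3 (third significant figure)
Red → ×10^2 multiplier
Brown → ±1% tolerance
323 × 100 = 32300 Ω
Allowed range: 31977 Ω to 32623 Ω.
32300 Ω lies inside that range.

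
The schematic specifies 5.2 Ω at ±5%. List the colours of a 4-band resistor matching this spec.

5.2 Ω = 52 × 10^-1.
5 → green
2 → red
Multiplier 10^-1 → gold.
±5% tolerance → gold.

green, red, gold, gold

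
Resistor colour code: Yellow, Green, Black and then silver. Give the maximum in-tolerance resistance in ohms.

49.5 Ω

Yellow → 4 (first significant figure)
Green → 5 (second significant figure)
Black → ×1 multiplier
Silver → ±10% tolerance
45 × 1 = 45 Ω
Maximum = 45 × (1 + 10/100) = 49.5 Ω.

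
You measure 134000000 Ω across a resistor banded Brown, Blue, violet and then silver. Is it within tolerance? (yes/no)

no

Brown → 1 (first significant figure)
Blue → 6 (second significant figure)
Violet → ×10^7 multiplier
Silver → ±10% tolerance
16 × 10000000 = 160000000 Ω
Allowed range: 144000000 Ω to 176000000 Ω.
134000000 Ω lies outside that range.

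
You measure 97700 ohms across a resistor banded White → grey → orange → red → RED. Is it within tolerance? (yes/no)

White → 9 (first significant figure)
Grey → 8 (second significant figure)
Orange → 3 (third significant figure)
Red → ×10^2 multiplier
Red → ±2% tolerance
983 × 100 = 98300 Ω
Allowed range: 96334 Ω to 100266 Ω.
97700 ohms lies inside that range.

yes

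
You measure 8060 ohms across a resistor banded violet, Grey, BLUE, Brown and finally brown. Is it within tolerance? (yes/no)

Violet → 7 (first significant figure)
Grey → 8 (second significant figure)
Blue → 6 (third significant figure)
Brown → ×10 multiplier
Brown → ±1% tolerance
786 × 10 = 7860 Ω
Allowed range: 7781.4 Ω to 7938.6 Ω.
8060 ohms lies outside that range.

no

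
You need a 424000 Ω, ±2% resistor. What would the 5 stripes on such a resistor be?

yellow, red, yellow, orange, red

424000 Ω = 424 × 10^3.
4 → yellow
2 → red
4 → yellow
Multiplier 10^3 → orange.
±2% tolerance → red.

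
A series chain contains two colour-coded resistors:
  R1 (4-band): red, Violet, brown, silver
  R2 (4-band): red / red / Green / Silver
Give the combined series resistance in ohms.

R1: red, violet → 27; brown ×10 → 270 Ω.
R2: red, red → 22; green ×10^5 → 2200000 Ω.
Series: 270 + 2200000 = 2200270 Ω.

2200270 Ω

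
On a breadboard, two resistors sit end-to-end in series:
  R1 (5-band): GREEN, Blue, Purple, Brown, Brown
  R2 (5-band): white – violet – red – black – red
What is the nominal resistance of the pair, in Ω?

R1: green, blue, violet → 567; brown ×10 → 5670 Ω.
R2: white, violet, red → 972; black ×1 → 972 Ω.
Series: 5670 + 972 = 6642 Ω.

6642 Ω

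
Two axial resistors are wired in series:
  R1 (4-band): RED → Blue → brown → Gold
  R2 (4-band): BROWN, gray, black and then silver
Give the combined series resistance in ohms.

R1: red, blue → 26; brown ×10 → 260 Ω.
R2: brown, grey → 18; black ×1 → 18 Ω.
Series: 260 + 18 = 278 Ω.

278 Ω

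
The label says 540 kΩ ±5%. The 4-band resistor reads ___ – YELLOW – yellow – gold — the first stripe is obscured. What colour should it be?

540000 Ω = 54 × 10^4.
The first band gives digit 5 of the significand, and 5 is green.

green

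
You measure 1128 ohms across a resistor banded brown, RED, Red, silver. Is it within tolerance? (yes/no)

yes

Brown → 1 (first significant figure)
Red → 2 (second significant figure)
Red → ×10^2 multiplier
Silver → ±10% tolerance
12 × 100 = 1200 Ω
Allowed range: 1080 Ω to 1320 Ω.
1128 ohms lies inside that range.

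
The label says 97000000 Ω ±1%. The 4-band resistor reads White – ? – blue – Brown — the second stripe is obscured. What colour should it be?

97000000 Ω = 97 × 10^6.
The second band gives digit 7 of the significand, and 7 is violet.

violet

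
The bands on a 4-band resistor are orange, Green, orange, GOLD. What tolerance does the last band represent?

±5%

The last band, gold, is the tolerance band.
Gold corresponds to ±5%.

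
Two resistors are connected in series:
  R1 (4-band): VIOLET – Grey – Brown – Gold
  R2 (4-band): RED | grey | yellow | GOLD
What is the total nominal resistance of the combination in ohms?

R1: violet, grey → 78; brown ×10 → 780 Ω.
R2: red, grey → 28; yellow ×10^4 → 280000 Ω.
Series: 780 + 280000 = 280780 Ω.

280780 Ω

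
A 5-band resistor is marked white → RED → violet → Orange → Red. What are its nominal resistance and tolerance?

White → 9 (first significant figure)
Red → 2 (second significant figure)
Violet → 7 (third significant figure)
Orange → ×10^3 multiplier
Red → ±2% tolerance
927 × 1000 = 927000 Ω

927000 Ω ±2%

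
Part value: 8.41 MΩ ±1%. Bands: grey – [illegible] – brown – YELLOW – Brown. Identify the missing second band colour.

8410000 Ω = 841 × 10^4.
The second band gives digit 4 of the significand, and 4 is yellow.

yellow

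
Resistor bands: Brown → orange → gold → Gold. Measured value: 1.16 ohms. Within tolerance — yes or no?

Brown → 1 (first significant figure)
Orange → 3 (second significant figure)
Gold → ×0.1 multiplier
Gold → ±5% tolerance
13 × 0.1 = 1.3 Ω
Allowed range: 1.235 Ω to 1.365 Ω.
1.16 ohms lies outside that range.

no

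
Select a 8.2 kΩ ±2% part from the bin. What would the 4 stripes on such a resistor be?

8200 Ω = 82 × 10^2.
8 → grey
2 → red
Multiplier 10^2 → red.
±2% tolerance → red.

grey, red, red, red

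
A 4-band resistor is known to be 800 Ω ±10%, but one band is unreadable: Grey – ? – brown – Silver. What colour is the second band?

800 Ω = 80 × 10^1.
The second band gives digit 0 of the significand, and 0 is black.

black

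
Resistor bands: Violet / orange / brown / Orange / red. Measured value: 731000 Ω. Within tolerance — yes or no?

Violet → 7 (first significant figure)
Orange → 3 (second significant figure)
Brown → 1 (third significant figure)
Orange → ×10^3 multiplier
Red → ±2% tolerance
731 × 1000 = 731000 Ω
Allowed range: 716380 Ω to 745620 Ω.
731000 Ω lies inside that range.

yes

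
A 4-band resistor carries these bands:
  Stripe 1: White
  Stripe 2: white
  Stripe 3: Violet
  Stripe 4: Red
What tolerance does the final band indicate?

The last band, red, is the tolerance band.
Red corresponds to ±2%.

±2%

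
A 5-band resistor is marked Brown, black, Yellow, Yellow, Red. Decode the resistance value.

1040000 Ω

Brown → 1 (first significant figure)
Black → 0 (second significant figure)
Yellow → 4 (third significant figure)
Yellow → ×10^4 multiplier
104 × 10000 = 1040000 Ω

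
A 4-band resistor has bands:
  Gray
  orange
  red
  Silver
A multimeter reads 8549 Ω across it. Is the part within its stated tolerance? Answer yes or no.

Grey → 8 (first significant figure)
Orange → 3 (second significant figure)
Red → ×10^2 multiplier
Silver → ±10% tolerance
83 × 100 = 8300 Ω
Allowed range: 7470 Ω to 9130 Ω.
8549 Ω lies inside that range.

yes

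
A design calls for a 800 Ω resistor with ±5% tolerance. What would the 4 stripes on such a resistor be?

grey, black, brown, gold

800 Ω = 80 × 10^1.
8 → grey
0 → black
Multiplier 10^1 → brown.
±5% tolerance → gold.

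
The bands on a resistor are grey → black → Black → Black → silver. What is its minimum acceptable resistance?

720 Ω

Grey → 8 (first significant figure)
Black → 0 (second significant figure)
Black → 0 (third significant figure)
Black → ×1 multiplier
Silver → ±10% tolerance
800 × 1 = 800 Ω
Minimum = 800 × (1 − 10/100) = 720 Ω.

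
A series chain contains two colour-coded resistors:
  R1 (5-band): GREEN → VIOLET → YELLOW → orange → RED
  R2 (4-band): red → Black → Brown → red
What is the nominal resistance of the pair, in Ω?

R1: green, violet, yellow → 574; orange ×10^3 → 574000 Ω.
R2: red, black → 20; brown ×10 → 200 Ω.
Series: 574000 + 200 = 574200 Ω.

574200 Ω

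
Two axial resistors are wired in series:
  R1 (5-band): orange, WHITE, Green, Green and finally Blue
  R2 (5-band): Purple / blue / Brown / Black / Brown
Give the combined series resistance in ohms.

39500761 Ω

R1: orange, white, green → 395; green ×10^5 → 39500000 Ω.
R2: violet, blue, brown → 761; black ×1 → 761 Ω.
Series: 39500000 + 761 = 39500761 Ω.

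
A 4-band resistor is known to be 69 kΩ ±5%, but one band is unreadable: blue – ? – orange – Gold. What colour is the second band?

white

69000 Ω = 69 × 10^3.
The second band gives digit 9 of the significand, and 9 is white.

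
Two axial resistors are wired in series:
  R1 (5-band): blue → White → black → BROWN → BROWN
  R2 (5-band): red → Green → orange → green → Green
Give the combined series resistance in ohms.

R1: blue, white, black → 690; brown ×10 → 6900 Ω.
R2: red, green, orange → 253; green ×10^5 → 25300000 Ω.
Series: 6900 + 25300000 = 25306900 Ω.

25306900 Ω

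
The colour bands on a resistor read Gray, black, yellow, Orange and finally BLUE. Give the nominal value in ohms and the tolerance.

Grey → 8 (first significant figure)
Black → 0 (second significant figure)
Yellow → 4 (third significant figure)
Orange → ×10^3 multiplier
Blue → ±0.25% tolerance
804 × 1000 = 804000 Ω

804000 Ω ±0.25%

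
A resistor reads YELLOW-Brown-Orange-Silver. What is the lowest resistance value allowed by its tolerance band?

36900 Ω

Yellow → 4 (first significant figure)
Brown → 1 (second significant figure)
Orange → ×10^3 multiplier
Silver → ±10% tolerance
41 × 1000 = 41000 Ω
Lowest = 41000 × (1 − 10/100) = 36900 Ω.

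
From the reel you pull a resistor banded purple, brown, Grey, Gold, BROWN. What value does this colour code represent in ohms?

Violet → 7 (first significant figure)
Brown → 1 (second significant figure)
Grey → 8 (third significant figure)
Gold → ×0.1 multiplier
718 × 0.1 = 71.8 Ω

71.8 Ω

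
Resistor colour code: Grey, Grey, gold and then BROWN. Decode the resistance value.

8.8 Ω

Grey → 8 (first significant figure)
Grey → 8 (second significant figure)
Gold → ×0.1 multiplier
88 × 0.1 = 8.8 Ω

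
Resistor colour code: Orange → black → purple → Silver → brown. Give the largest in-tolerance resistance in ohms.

3.1007 Ω

Orange → 3 (first significant figure)
Black → 0 (second significant figure)
Violet → 7 (third significant figure)
Silver → ×0.01 multiplier
Brown → ±1% tolerance
307 × 0.01 = 3.07 Ω
Largest = 3.07 × (1 + 1/100) = 3.1007 Ω.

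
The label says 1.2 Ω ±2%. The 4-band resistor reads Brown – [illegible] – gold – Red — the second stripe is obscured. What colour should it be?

1.2 Ω = 12 × 10^-1.
The second band gives digit 2 of the significand, and 2 is red.

red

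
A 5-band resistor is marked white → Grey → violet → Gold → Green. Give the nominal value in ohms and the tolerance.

98.7 Ω ±0.5%

White → 9 (first significant figure)
Grey → 8 (second significant figure)
Violet → 7 (third significant figure)
Gold → ×0.1 multiplier
Green → ±0.5% tolerance
987 × 0.1 = 98.7 Ω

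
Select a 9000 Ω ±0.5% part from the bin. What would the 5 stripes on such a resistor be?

9000 Ω = 900 × 10^1.
9 → white
0 → black
0 → black
Multiplier 10^1 → brown.
±0.5% tolerance → green.

white, black, black, brown, green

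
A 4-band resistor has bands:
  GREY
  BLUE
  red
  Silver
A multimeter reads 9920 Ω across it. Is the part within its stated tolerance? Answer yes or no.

Grey → 8 (first significant figure)
Blue → 6 (second significant figure)
Red → ×10^2 multiplier
Silver → ±10% tolerance
86 × 100 = 8600 Ω
Allowed range: 7740 Ω to 9460 Ω.
9920 Ω lies outside that range.

no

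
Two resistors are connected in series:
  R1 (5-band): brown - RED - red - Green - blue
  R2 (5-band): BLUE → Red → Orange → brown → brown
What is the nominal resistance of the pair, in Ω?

R1: brown, red, red → 122; green ×10^5 → 12200000 Ω.
R2: blue, red, orange → 623; brown ×10 → 6230 Ω.
Series: 12200000 + 6230 = 12206230 Ω.

12206230 Ω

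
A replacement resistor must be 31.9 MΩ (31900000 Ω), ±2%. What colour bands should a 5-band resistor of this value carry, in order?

orange, brown, white, green, red

31900000 Ω = 319 × 10^5.
3 → orange
1 → brown
9 → white
Multiplier 10^5 → green.
±2% tolerance → red.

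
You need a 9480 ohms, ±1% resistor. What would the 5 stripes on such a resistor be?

9480 Ω = 948 × 10^1.
9 → white
4 → yellow
8 → grey
Multiplier 10^1 → brown.
±1% tolerance → brown.

white, yellow, grey, brown, brown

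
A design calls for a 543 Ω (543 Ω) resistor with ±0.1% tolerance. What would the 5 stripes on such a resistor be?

543 Ω = 543 × 10^0.
5 → green
4 → yellow
3 → orange
Multiplier 10^0 → black.
±0.1% tolerance → violet.

green, yellow, orange, black, violet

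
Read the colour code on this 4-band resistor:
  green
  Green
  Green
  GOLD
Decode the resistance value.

Green → 5 (first significant figure)
Green → 5 (second significant figure)
Green → ×10^5 multiplier
55 × 100000 = 5500000 Ω

5500000 Ω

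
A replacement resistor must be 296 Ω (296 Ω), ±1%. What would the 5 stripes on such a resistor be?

red, white, blue, black, brown

296 Ω = 296 × 10^0.
2 → red
9 → white
6 → blue
Multiplier 10^0 → black.
±1% tolerance → brown.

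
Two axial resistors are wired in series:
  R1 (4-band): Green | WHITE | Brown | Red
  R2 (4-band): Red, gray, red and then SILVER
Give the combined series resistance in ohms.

3390 Ω

R1: green, white → 59; brown ×10 → 590 Ω.
R2: red, grey → 28; red ×10^2 → 2800 Ω.
Series: 590 + 2800 = 3390 Ω.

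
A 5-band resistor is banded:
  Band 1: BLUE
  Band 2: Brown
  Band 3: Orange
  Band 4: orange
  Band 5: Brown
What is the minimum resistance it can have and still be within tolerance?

606870 Ω

Blue → 6 (first significant figure)
Brown → 1 (second significant figure)
Orange → 3 (third significant figure)
Orange → ×10^3 multiplier
Brown → ±1% tolerance
613 × 1000 = 613000 Ω
Minimum = 613000 × (1 − 1/100) = 606870 Ω.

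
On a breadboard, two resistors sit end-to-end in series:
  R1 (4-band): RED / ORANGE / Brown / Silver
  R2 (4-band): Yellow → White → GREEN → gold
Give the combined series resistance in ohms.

4900230 Ω

R1: red, orange → 23; brown ×10 → 230 Ω.
R2: yellow, white → 49; green ×10^5 → 4900000 Ω.
Series: 230 + 4900000 = 4900230 Ω.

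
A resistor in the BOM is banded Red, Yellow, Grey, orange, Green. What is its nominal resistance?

Red → 2 (first significant figure)
Yellow → 4 (second significant figure)
Grey → 8 (third significant figure)
Orange → ×10^3 multiplier
248 × 1000 = 248000 Ω

248000 Ω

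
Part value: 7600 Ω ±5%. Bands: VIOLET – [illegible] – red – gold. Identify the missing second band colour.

7600 Ω = 76 × 10^2.
The second band gives digit 6 of the significand, and 6 is blue.

blue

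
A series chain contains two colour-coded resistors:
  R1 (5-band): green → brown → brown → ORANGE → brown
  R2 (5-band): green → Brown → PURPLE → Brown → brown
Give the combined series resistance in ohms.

R1: green, brown, brown → 511; orange ×10^3 → 511000 Ω.
R2: green, brown, violet → 517; brown ×10 → 5170 Ω.
Series: 511000 + 5170 = 516170 Ω.

516170 Ω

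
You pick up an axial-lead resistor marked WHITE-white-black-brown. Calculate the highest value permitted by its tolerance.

White → 9 (first significant figure)
White → 9 (second significant figure)
Black → ×1 multiplier
Brown → ±1% tolerance
99 × 1 = 99 Ω
Highest = 99 × (1 + 1/100) = 99.99 Ω.

99.99 Ω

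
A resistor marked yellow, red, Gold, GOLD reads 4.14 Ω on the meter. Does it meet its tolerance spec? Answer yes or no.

Yellow → 4 (first significant figure)
Red → 2 (second significant figure)
Gold → ×0.1 multiplier
Gold → ±5% tolerance
42 × 0.1 = 4.2 Ω
Allowed range: 3.99 Ω to 4.41 Ω.
4.14 Ω lies inside that range.

yes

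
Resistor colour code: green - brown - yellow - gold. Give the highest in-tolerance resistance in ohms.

535500 Ω

Green → 5 (first significant figure)
Brown → 1 (second significant figure)
Yellow → ×10^4 multiplier
Gold → ±5% tolerance
51 × 10000 = 510000 Ω
Highest = 510000 × (1 + 5/100) = 535500 Ω.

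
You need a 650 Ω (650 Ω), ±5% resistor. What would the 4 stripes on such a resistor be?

blue, green, brown, gold

650 Ω = 65 × 10^1.
6 → blue
5 → green
Multiplier 10^1 → brown.
±5% tolerance → gold.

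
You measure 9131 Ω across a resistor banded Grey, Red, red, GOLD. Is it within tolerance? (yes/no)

Grey → 8 (first significant figure)
Red → 2 (second significant figure)
Red → ×10^2 multiplier
Gold → ±5% tolerance
82 × 100 = 8200 Ω
Allowed range: 7790 Ω to 8610 Ω.
9131 Ω lies outside that range.

no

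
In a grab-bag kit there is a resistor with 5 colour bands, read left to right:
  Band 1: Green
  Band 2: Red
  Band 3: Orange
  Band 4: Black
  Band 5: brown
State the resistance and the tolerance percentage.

Green → 5 (first significant figure)
Red → 2 (second significant figure)
Orange → 3 (third significant figure)
Black → ×1 multiplier
Brown → ±1% tolerance
523 × 1 = 523 Ω

523 Ω ±1%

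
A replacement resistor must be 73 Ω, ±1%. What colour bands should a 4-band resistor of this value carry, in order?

violet, orange, black, brown

73 Ω = 73 × 10^0.
7 → violet
3 → orange
Multiplier 10^0 → black.
±1% tolerance → brown.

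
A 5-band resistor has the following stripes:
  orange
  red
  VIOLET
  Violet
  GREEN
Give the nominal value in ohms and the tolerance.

Orange → 3 (first significant figure)
Red → 2 (second significant figure)
Violet → 7 (third significant figure)
Violet → ×10^7 multiplier
Green → ±0.5% tolerance
327 × 10000000 = 3270000000 Ω

3270000000 Ω ±0.5%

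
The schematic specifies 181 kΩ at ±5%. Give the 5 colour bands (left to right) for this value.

181000 Ω = 181 × 10^3.
1 → brown
8 → grey
1 → brown
Multiplier 10^3 → orange.
±5% tolerance → gold.

brown, grey, brown, orange, gold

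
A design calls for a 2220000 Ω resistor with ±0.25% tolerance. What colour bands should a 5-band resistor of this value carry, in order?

2220000 Ω = 222 × 10^4.
2 → red
2 → red
2 → red
Multiplier 10^4 → yellow.
±0.25% tolerance → blue.

red, red, red, yellow, blue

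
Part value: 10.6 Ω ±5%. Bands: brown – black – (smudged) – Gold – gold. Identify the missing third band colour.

blue

10.6 Ω = 106 × 10^-1.
The third band gives digit 6 of the significand, and 6 is blue.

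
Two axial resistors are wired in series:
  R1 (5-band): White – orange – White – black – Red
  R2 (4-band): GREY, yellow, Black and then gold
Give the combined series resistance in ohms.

R1: white, orange, white → 939; black ×1 → 939 Ω.
R2: grey, yellow → 84; black ×1 → 84 Ω.
Series: 939 + 84 = 1023 Ω.

1023 Ω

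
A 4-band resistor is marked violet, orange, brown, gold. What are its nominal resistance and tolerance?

730 Ω ±5%

Violet → 7 (first significant figure)
Orange → 3 (second significant figure)
Brown → ×10 multiplier
Gold → ±5% tolerance
73 × 10 = 730 Ω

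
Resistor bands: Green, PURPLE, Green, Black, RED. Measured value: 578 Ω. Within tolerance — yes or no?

Green → 5 (first significant figure)
Violet → 7 (second significant figure)
Green → 5 (third significant figure)
Black → ×1 multiplier
Red → ±2% tolerance
575 × 1 = 575 Ω
Allowed range: 563.5 Ω to 586.5 Ω.
578 Ω lies inside that range.

yes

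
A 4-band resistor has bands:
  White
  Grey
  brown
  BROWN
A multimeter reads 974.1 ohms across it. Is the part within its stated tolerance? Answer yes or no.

yes

White → 9 (first significant figure)
Grey → 8 (second significant figure)
Brown → ×10 multiplier
Brown → ±1% tolerance
98 × 10 = 980 Ω
Allowed range: 970.2 Ω to 989.8 Ω.
974.1 ohms lies inside that range.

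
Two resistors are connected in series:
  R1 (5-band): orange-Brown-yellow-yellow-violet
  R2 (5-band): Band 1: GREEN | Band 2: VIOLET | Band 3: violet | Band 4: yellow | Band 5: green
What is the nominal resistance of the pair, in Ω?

R1: orange, brown, yellow → 314; yellow ×10^4 → 3140000 Ω.
R2: green, violet, violet → 577; yellow ×10^4 → 5770000 Ω.
Series: 3140000 + 5770000 = 8910000 Ω.

8910000 Ω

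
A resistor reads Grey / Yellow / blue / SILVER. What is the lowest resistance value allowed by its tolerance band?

75600000 Ω

Grey → 8 (first significant figure)
Yellow → 4 (second significant figure)
Blue → ×10^6 multiplier
Silver → ±10% tolerance
84 × 1000000 = 84000000 Ω
Lowest = 84000000 × (1 − 10/100) = 75600000 Ω.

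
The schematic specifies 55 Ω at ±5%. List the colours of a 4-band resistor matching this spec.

green, green, black, gold

55 Ω = 55 × 10^0.
5 → green
5 → green
Multiplier 10^0 → black.
±5% tolerance → gold.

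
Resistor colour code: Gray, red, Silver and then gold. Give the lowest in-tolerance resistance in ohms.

Grey → 8 (first significant figure)
Red → 2 (second significant figure)
Silver → ×0.01 multiplier
Gold → ±5% tolerance
82 × 0.01 = 0.82 Ω
Lowest = 0.82 × (1 − 5/100) = 0.779 Ω.

0.779 Ω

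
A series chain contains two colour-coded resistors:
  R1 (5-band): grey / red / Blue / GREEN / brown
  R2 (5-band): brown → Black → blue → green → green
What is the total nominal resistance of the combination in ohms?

93200000 Ω

R1: grey, red, blue → 826; green ×10^5 → 82600000 Ω.
R2: brown, black, blue → 106; green ×10^5 → 10600000 Ω.
Series: 82600000 + 10600000 = 93200000 Ω.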